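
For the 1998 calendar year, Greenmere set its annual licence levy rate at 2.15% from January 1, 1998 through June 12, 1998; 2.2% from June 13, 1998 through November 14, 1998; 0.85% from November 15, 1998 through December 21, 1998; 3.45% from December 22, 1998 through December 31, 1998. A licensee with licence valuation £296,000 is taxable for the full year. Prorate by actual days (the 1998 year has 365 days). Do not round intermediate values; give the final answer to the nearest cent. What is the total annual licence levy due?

£6,142.20

January 1 – June 12, 1998: 163 days at 2.15% → £296,000 × 2.15% × 163/365 = £2,842.0055
June 13 – November 14, 1998: 155 days at 2.2% → £296,000 × 2.2% × 155/365 = £2,765.3699
November 15 – December 21, 1998: 37 days at 0.85% → £296,000 × 0.85% × 37/365 = £255.0466
December 22 – December 31, 1998: 10 days at 3.45% → £296,000 × 3.45% × 10/365 = £279.7808
Total = £6,142.2027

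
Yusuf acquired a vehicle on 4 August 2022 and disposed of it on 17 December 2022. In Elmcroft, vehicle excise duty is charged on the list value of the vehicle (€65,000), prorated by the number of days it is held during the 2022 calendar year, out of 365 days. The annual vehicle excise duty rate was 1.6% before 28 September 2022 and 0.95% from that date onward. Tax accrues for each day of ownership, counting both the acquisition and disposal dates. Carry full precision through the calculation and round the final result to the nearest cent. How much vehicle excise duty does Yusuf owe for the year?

€293.75

4 August – 27 September 2022: 55 days at 1.6% → €65,000 × 1.6% × 55/365 = €156.7123
28 September – 17 December 2022: 81 days at 0.95% → €65,000 × 0.95% × 81/365 = €137.0342
Total = €293.7466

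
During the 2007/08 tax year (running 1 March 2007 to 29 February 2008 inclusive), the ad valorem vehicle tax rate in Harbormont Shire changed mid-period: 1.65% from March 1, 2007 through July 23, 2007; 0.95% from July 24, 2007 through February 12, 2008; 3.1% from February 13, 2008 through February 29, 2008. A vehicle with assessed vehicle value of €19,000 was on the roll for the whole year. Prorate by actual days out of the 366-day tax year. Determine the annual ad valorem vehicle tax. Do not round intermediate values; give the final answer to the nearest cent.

March 1 – July 23, 2007: 145 days at 1.65% → €19,000 × 1.65% × 145/366 = €124.2008
July 24, 2007 – February 12, 2008: 204 days at 0.95% → €19,000 × 0.95% × 204/366 = €100.6066
February 13 – February 29, 2008: 17 days at 3.1% → €19,000 × 3.1% × 17/366 = €27.3579
Total = €252.1653

€252.17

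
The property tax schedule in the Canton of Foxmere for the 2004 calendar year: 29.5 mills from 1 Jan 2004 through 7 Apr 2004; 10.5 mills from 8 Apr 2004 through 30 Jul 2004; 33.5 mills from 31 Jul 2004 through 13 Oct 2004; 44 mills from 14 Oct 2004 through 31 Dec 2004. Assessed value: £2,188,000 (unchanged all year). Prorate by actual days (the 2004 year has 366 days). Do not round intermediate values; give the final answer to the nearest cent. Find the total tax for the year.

1 Jan – 7 Apr 2004: 98 days at 29.5 mills → £2,188,000 × 2.95% × 98/366 = £17,282.8087
8 Apr – 30 Jul 2004: 114 days at 10.5 mills → £2,188,000 × 1.05% × 114/366 = £7,155.8361
31 Jul – 13 Oct 2004: 75 days at 33.5 mills → £2,188,000 × 3.35% × 75/366 = £15,020.0820
14 Oct – 31 Dec 2004: 79 days at 44 mills → £2,188,000 × 4.4% × 79/366 = £20,780.0219
Total = £60,238.7486

£60,238.75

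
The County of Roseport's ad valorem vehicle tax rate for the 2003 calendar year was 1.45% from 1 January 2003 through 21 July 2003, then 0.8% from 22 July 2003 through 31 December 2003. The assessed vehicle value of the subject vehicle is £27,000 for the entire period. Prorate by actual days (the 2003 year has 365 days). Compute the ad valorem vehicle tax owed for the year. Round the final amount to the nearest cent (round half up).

1 January – 21 July 2003: 202 days at 1.45% → £27,000 × 1.45% × 202/365 = £216.6658
22 July – 31 December 2003: 163 days at 0.8% → £27,000 × 0.8% × 163/365 = £96.4603
Total = £313.1260

£313.13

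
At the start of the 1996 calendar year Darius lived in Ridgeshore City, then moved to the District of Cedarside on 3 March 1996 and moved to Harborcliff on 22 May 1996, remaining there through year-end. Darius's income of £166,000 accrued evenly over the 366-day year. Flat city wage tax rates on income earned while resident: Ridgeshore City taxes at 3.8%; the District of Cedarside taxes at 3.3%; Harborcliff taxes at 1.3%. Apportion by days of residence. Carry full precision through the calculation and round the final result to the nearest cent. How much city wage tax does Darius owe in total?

Ridgeshore City, 1 January – 2 March 1996: 62 days → £166,000 × 3.8% × 62/366 = £1,068.5683
The District of Cedarside, 3 March – 21 May 1996: 80 days → £166,000 × 3.3% × 80/366 = £1,197.3770
Harborcliff, 22 May – 31 December 1996: 224 days → £166,000 × 1.3% × 224/366 = £1,320.7432
Total = £3,586.6885

£3,586.69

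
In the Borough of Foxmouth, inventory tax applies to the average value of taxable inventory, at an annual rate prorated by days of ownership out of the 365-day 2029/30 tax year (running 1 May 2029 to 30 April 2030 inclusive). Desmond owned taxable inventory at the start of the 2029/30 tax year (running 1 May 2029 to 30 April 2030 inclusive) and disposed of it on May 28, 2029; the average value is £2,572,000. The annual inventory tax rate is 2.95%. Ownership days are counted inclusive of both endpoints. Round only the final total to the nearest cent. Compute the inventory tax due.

£5,820.47

Days held (May 1 – May 28, 2029): 28 out of 365
Tax = £2,572,000 × 2.95% × 28/365 = £5,820.4712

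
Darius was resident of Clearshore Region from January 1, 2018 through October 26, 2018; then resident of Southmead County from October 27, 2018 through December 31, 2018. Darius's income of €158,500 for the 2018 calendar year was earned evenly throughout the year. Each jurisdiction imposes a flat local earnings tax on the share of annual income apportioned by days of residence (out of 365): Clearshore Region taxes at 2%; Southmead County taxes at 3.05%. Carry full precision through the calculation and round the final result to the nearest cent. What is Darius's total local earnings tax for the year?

Clearshore Region, January 1 – October 26, 2018: 299 days → €158,500 × 2% × 299/365 = €2,596.7945
Southmead County, October 27 – December 31, 2018: 66 days → €158,500 × 3.05% × 66/365 = €874.1384
Total = €3,470.9329

€3,470.93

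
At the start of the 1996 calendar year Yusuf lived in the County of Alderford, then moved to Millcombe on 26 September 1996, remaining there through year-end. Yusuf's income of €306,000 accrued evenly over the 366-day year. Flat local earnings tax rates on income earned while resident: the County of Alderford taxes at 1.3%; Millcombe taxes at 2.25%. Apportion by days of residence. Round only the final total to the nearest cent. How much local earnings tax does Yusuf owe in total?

The County of Alderford, 1 January – 25 September 1996: 269 days → €306,000 × 1.3% × 269/366 = €2,923.7213
Millcombe, 26 September – 31 December 1996: 97 days → €306,000 × 2.25% × 97/366 = €1,824.7131
Total = €4,748.4344

€4,748.43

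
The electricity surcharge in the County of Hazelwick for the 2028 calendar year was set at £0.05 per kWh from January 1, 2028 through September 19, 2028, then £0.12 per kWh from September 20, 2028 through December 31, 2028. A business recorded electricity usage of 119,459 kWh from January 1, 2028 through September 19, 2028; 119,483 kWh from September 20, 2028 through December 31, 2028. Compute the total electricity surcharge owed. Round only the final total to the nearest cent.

£20,310.91

January 1 – September 19, 2028: 119,459 kWh at £0.05/kWh → £5,972.95
September 20 – December 31, 2028: 119,483 kWh at £0.12/kWh → £14,337.96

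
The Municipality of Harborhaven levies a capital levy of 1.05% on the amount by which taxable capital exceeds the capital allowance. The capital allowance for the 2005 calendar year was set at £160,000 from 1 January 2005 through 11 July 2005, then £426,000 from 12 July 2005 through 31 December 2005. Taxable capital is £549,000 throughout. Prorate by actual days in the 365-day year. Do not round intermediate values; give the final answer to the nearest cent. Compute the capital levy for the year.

1 January – 11 July 2005: 192 days, exemption £160,000 → (£549,000 − £160,000) × 1.05% × 192/365 = £2,148.5589
12 July – 31 December 2005: 173 days, exemption £426,000 → (£549,000 − £426,000) × 1.05% × 173/365 = £612.1356
Total = £2,760.6945

£2,760.69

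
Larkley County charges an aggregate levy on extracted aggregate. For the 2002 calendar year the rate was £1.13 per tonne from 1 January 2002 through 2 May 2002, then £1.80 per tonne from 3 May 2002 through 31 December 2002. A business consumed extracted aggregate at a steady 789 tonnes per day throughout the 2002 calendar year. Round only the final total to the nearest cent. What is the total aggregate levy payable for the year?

1 January – 2 May 2002: 122 days × 789 tonnes/day = 96,258 tonnes at £1.13/tonne → £108771.54
3 May – 31 December 2002: 243 days × 789 tonnes/day = 191,727 tonnes at £1.80/tonne → £345108.60

£453880.14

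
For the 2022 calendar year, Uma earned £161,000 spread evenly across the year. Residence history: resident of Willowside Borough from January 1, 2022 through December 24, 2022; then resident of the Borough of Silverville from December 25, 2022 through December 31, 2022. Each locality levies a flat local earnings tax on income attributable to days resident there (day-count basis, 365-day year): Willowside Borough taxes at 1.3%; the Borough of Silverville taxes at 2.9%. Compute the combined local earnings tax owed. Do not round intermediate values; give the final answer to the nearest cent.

Willowside Borough, January 1 – December 24, 2022: 358 days → £161,000 × 1.3% × 358/365 = £2,052.8603
The Borough of Silverville, December 25 – December 31, 2022: 7 days → £161,000 × 2.9% × 7/365 = £89.5425
Total = £2,142.4027

£2,142.40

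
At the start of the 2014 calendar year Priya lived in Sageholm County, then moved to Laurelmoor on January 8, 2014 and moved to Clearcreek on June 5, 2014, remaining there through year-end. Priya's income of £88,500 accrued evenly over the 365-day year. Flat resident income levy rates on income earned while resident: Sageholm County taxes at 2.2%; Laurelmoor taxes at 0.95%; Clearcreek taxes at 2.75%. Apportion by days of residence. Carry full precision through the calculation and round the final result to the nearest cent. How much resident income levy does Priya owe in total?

£1,778.49

Sageholm County, January 1 – January 7, 2014: 7 days → £88,500 × 2.2% × 7/365 = £37.3397
Laurelmoor, January 8 – June 4, 2014: 148 days → £88,500 × 0.95% × 148/365 = £340.9068
Clearcreek, June 5 – December 31, 2014: 210 days → £88,500 × 2.75% × 210/365 = £1,400.2397
Total = £1,778.4863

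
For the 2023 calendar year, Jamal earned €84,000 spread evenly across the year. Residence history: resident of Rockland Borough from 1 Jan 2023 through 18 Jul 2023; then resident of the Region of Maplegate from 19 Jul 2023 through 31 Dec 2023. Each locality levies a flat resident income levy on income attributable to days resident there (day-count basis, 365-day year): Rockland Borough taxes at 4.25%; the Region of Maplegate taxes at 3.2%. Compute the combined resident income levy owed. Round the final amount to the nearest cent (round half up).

€3,168.87

Rockland Borough, 1 Jan – 18 Jul 2023: 199 days → €84,000 × 4.25% × 199/365 = €1,946.3836
The Region of Maplegate, 19 Jul – 31 Dec 2023: 166 days → €84,000 × 3.2% × 166/365 = €1,222.4877
Total = €3,168.8712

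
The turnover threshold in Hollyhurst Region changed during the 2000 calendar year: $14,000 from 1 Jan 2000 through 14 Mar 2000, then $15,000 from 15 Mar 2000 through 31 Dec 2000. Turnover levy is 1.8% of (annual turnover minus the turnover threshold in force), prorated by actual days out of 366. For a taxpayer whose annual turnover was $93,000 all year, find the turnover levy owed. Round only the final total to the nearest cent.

$1,407.64

1 Jan – 14 Mar 2000: 74 days, exemption $14,000 → ($93,000 − $14,000) × 1.8% × 74/366 = $287.5082
15 Mar – 31 Dec 2000: 292 days, exemption $15,000 → ($93,000 − $15,000) × 1.8% × 292/366 = $1,120.1311
Total = $1,407.6393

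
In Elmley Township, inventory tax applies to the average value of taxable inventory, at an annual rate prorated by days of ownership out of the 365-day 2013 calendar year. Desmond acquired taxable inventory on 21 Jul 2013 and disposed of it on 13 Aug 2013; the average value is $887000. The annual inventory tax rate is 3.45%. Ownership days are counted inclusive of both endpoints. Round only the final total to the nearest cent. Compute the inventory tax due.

Days held (21 Jul – 13 Aug 2013): 24 out of 365
Tax = $887000 × 3.45% × 24/365 = $2012.1534

$2012.15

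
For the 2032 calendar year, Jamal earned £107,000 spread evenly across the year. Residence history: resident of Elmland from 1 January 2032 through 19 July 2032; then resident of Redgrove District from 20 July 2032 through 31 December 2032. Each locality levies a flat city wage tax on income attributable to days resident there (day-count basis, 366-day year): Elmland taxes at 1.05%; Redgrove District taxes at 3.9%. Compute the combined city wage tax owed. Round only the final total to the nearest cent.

Elmland, 1 January – 19 July 2032: 201 days → £107,000 × 1.05% × 201/366 = £617.0041
Redgrove District, 20 July – 31 December 2032: 165 days → £107,000 × 3.9% × 165/366 = £1,881.2705
Total = £2,498.2746

£2,498.27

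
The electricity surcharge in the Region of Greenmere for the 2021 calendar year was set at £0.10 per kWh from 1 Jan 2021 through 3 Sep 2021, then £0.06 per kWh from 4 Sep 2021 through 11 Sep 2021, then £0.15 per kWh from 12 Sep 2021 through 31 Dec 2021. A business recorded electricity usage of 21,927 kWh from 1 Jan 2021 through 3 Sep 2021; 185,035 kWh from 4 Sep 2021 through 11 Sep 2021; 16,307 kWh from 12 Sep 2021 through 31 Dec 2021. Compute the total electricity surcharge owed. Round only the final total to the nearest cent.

£15,740.85

1 Jan – 3 Sep 2021: 21,927 kWh at £0.10/kWh → £2,192.70
4 Sep – 11 Sep 2021: 185,035 kWh at £0.06/kWh → £11,102.10
12 Sep – 31 Dec 2021: 16,307 kWh at £0.15/kWh → £2,446.05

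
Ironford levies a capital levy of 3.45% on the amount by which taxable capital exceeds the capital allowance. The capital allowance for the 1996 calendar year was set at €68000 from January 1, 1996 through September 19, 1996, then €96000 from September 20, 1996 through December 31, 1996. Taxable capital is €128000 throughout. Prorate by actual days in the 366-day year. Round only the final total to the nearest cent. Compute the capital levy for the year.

January 1 – September 19, 1996: 263 days, exemption €68000 → (€128000 − €68000) × 3.45% × 263/366 = €1487.4590
September 20 – December 31, 1996: 103 days, exemption €96000 → (€128000 − €96000) × 3.45% × 103/366 = €310.6885
Total = €1798.1475

€1798.15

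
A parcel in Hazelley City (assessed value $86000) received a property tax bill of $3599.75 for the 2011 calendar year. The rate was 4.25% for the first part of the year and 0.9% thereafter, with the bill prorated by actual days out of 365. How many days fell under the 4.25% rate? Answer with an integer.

Let d = days at the first rate; then 365 − d days at the second rate.
$86000 × [4.25%·d + 0.9%·(365−d)] / 365 = $3599.75
Solving gives d = 358, so the new rate took effect on December 25, 2011.

358 days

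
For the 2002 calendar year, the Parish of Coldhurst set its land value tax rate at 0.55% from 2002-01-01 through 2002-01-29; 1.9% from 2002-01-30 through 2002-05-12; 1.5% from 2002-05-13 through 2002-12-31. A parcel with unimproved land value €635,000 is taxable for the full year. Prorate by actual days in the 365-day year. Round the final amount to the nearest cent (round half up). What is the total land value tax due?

€9,762.47

2002-01-01 to 2002-01-29: 29 days at 0.55% → €635,000 × 0.55% × 29/365 = €277.4863
2002-01-30 to 2002-05-12: 103 days at 1.9% → €635,000 × 1.9% × 103/365 = €3,404.6438
2002-05-13 to 2002-12-31: 233 days at 1.5% → €635,000 × 1.5% × 233/365 = €6,080.3425
Total = €9,762.4726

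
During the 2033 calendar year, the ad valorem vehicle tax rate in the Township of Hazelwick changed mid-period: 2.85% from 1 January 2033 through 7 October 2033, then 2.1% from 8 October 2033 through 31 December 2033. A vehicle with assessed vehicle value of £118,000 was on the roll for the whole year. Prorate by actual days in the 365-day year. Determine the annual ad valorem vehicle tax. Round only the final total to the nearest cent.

£3,156.90

1 January – 7 October 2033: 280 days at 2.85% → £118,000 × 2.85% × 280/365 = £2,579.8356
8 October – 31 December 2033: 85 days at 2.1% → £118,000 × 2.1% × 85/365 = £577.0685
Total = £3,156.9041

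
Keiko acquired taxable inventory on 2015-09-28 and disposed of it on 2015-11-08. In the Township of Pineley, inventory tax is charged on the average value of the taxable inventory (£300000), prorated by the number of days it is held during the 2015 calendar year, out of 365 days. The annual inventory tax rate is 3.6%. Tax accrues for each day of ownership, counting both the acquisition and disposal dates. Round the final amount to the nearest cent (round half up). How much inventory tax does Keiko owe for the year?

Days held (2015-09-28 to 2015-11-08): 42 out of 365
Tax = £300000 × 3.6% × 42/365 = £1242.7397

£1242.74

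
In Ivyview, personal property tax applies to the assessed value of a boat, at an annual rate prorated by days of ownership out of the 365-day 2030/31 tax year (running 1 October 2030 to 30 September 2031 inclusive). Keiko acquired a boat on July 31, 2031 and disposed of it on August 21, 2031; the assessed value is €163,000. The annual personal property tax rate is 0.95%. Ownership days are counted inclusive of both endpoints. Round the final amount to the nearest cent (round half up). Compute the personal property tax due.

€93.33

Days held (July 31 – August 21, 2031): 22 out of 365
Tax = €163,000 × 0.95% × 22/365 = €93.3342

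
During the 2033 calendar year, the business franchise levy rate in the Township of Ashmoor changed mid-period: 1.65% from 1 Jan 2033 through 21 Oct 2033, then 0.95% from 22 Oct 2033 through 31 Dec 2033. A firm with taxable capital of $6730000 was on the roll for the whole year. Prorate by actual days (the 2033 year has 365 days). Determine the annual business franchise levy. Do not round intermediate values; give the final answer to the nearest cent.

1 Jan – 21 Oct 2033: 294 days at 1.65% → $6730000 × 1.65% × 294/365 = $89444.4658
22 Oct – 31 Dec 2033: 71 days at 0.95% → $6730000 × 0.95% × 71/365 = $12436.6712
Total = $101881.1370

$101881.14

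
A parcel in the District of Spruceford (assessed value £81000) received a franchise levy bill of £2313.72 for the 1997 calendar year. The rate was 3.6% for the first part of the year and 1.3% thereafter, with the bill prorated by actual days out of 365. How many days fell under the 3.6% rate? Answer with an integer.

Let d = days at the first rate; then 365 − d days at the second rate.
£81000 × [3.6%·d + 1.3%·(365−d)] / 365 = £2313.72
Solving gives d = 247, so the new rate took effect on 5 September 1997.

247 days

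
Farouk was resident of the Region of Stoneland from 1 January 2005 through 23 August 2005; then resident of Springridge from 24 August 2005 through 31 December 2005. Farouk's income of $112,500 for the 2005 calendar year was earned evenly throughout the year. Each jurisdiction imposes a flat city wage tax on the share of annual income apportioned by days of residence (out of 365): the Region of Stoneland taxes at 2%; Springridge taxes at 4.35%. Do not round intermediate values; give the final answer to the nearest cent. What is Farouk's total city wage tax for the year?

$3,191.61

The Region of Stoneland, 1 January – 23 August 2005: 235 days → $112,500 × 2% × 235/365 = $1,448.6301
Springridge, 24 August – 31 December 2005: 130 days → $112,500 × 4.35% × 130/365 = $1,742.9795
Total = $3,191.6096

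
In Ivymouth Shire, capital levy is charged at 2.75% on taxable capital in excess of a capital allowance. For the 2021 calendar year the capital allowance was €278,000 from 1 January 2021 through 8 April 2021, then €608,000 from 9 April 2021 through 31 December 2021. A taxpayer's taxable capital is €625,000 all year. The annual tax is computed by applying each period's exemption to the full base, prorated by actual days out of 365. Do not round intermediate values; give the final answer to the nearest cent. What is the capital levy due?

€2,904.08

1 January – 8 April 2021: 98 days, exemption €278,000 → (€625,000 − €278,000) × 2.75% × 98/365 = €2,562.0959
9 April – 31 December 2021: 267 days, exemption €608,000 → (€625,000 − €608,000) × 2.75% × 267/365 = €341.9795
Total = €2,904.0753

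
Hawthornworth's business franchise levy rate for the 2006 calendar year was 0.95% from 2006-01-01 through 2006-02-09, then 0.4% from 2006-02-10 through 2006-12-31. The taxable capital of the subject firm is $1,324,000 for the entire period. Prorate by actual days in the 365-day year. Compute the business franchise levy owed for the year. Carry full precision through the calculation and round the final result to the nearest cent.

2006-01-01 to 2006-02-09: 40 days at 0.95% → $1,324,000 × 0.95% × 40/365 = $1,378.4110
2006-02-10 to 2006-12-31: 325 days at 0.4% → $1,324,000 × 0.4% × 325/365 = $4,715.6164
Total = $6,094.0274

$6,094.03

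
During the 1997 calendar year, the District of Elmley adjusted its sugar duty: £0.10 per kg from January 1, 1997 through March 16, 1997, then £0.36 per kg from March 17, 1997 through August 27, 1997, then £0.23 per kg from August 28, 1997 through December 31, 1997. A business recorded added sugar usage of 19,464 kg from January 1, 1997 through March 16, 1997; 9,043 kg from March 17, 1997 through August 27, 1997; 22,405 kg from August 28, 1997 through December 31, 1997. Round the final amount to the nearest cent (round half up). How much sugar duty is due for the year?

January 1 – March 16, 1997: 19,464 kg at £0.10/kg → £1,946.40
March 17 – August 27, 1997: 9,043 kg at £0.36/kg → £3,255.48
August 28 – December 31, 1997: 22,405 kg at £0.23/kg → £5,153.15

£10,355.03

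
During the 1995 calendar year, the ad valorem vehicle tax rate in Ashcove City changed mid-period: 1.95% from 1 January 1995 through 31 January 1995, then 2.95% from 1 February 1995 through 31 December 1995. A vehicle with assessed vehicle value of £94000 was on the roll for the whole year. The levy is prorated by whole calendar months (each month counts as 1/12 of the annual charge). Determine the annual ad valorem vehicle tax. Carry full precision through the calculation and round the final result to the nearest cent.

1 January – 31 January 1995: 1 month at 1.95% → £94000 × 1.95% × 1/12 = £152.7500
1 February – 31 December 1995: 11 months at 2.95% → £94000 × 2.95% × 11/12 = £2541.9167
Total = £2694.6667

£2694.67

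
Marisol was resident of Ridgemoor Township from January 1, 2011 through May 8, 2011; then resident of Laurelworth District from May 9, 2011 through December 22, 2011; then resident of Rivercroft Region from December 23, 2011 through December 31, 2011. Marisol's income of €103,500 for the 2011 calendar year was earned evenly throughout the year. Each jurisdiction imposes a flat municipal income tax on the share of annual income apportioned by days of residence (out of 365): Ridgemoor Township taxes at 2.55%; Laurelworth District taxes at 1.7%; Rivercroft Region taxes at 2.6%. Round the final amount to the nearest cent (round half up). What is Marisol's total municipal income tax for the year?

€2,090.98

Ridgemoor Township, January 1 – May 8, 2011: 128 days → €103,500 × 2.55% × 128/365 = €925.5452
Laurelworth District, May 9 – December 22, 2011: 228 days → €103,500 × 1.7% × 228/365 = €1,099.0849
Rivercroft Region, December 23 – December 31, 2011: 9 days → €103,500 × 2.6% × 9/365 = €66.3534
Total = €2,090.9836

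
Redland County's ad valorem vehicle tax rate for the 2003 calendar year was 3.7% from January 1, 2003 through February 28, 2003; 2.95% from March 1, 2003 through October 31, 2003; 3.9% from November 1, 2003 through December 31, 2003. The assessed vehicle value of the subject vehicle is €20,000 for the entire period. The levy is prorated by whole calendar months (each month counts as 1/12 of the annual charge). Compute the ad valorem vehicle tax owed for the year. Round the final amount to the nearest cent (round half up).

€646.67

January 1 – February 28, 2003: 2 months at 3.7% → €20,000 × 3.7% × 2/12 = €123.3333
March 1 – October 31, 2003: 8 months at 2.95% → €20,000 × 2.95% × 8/12 = €393.3333
November 1 – December 31, 2003: 2 months at 3.9% → €20,000 × 3.9% × 2/12 = €130.0000
Total = €646.6667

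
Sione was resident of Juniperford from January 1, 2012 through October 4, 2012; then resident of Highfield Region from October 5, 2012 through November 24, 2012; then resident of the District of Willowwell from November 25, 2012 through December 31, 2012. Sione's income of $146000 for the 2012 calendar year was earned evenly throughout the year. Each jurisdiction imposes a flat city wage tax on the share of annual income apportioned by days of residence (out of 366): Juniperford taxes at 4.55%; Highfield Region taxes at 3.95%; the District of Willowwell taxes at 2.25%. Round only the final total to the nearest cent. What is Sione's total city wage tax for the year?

Juniperford, January 1 – October 4, 2012: 278 days → $146000 × 4.55% × 278/366 = $5045.7760
Highfield Region, October 5 – November 24, 2012: 51 days → $146000 × 3.95% × 51/366 = $803.5984
The District of Willowwell, November 25 – December 31, 2012: 37 days → $146000 × 2.25% × 37/366 = $332.0902
Total = $6181.4645

$6181.46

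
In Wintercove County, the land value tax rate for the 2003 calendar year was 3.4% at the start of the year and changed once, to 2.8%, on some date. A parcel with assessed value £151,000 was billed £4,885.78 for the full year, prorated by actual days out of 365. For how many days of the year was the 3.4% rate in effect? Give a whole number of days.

Let d = days at the first rate; then 365 − d days at the second rate.
£151,000 × [3.4%·d + 2.8%·(365−d)] / 365 = £4,885.78
Solving gives d = 265, so the new rate took effect on 23 Sep 2003.

265 days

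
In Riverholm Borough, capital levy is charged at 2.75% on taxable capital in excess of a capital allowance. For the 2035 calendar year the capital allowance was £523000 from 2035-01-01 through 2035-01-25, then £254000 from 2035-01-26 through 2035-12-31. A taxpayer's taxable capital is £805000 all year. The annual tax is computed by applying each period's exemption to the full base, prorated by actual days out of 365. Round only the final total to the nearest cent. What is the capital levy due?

£14645.82

2035-01-01 to 2035-01-25: 25 days, exemption £523000 → (£805000 − £523000) × 2.75% × 25/365 = £531.1644
2035-01-26 to 2035-12-31: 340 days, exemption £254000 → (£805000 − £254000) × 2.75% × 340/365 = £14114.6575
Total = £14645.8219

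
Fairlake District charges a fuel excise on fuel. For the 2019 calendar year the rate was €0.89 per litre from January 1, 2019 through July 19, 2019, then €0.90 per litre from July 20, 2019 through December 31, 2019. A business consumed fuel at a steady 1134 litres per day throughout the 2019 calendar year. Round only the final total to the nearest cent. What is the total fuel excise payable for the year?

January 1 – July 19, 2019: 200 days × 1134 litres/day = 226,800 litres at €0.89/litre → €201,852.00
July 20 – December 31, 2019: 165 days × 1134 litres/day = 187,110 litres at €0.90/litre → €168,399.00

€370,251.00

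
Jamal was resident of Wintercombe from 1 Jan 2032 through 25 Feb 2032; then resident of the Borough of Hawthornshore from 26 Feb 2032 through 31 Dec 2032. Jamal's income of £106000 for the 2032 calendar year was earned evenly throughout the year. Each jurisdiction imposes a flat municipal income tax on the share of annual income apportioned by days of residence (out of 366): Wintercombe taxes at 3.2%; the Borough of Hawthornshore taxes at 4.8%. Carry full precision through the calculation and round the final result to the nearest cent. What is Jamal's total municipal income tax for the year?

£4828.50

Wintercombe, 1 Jan – 25 Feb 2032: 56 days → £106000 × 3.2% × 56/366 = £518.9945
The Borough of Hawthornshore, 26 Feb – 31 Dec 2032: 310 days → £106000 × 4.8% × 310/366 = £4309.5082
Total = £4828.5027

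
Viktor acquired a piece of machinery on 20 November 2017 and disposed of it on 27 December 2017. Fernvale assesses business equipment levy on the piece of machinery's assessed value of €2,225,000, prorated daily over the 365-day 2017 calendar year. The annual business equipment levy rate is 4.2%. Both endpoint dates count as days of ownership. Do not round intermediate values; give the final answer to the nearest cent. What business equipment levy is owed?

€9,729.04

Days held (20 November – 27 December 2017): 38 out of 365
Tax = €2,225,000 × 4.2% × 38/365 = €9,729.0411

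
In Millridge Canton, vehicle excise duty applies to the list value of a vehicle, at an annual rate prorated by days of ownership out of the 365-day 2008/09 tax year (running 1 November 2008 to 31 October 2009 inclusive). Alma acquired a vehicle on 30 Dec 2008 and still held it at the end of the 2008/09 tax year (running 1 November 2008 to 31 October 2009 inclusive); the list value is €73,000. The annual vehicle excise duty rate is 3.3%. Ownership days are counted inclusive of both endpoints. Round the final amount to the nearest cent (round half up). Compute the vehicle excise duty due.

€2,019.60

Days held (30 Dec 2008 – 31 Oct 2009): 306 out of 365
Tax = €73,000 × 3.3% × 306/365 = €2,019.6000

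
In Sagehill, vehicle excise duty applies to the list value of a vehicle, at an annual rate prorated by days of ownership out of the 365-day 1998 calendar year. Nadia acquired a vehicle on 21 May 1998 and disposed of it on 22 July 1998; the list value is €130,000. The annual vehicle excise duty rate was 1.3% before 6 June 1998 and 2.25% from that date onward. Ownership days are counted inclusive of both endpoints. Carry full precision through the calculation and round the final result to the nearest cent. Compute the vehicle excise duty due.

21 May – 5 June 1998: 16 days at 1.3% → €130,000 × 1.3% × 16/365 = €74.0822
6 June – 22 July 1998: 47 days at 2.25% → €130,000 × 2.25% × 47/365 = €376.6438
Total = €450.7260

€450.73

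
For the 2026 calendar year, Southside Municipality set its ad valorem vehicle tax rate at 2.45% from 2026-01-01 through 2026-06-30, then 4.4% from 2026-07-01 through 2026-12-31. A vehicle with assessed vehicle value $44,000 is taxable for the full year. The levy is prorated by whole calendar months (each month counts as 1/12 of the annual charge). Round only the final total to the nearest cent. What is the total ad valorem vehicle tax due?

2026-01-01 to 2026-06-30: 6 months at 2.45% → $44,000 × 2.45% × 6/12 = $539.0000
2026-07-01 to 2026-12-31: 6 months at 4.4% → $44,000 × 4.4% × 6/12 = $968.0000
Total = $1,507.0000

$1,507.00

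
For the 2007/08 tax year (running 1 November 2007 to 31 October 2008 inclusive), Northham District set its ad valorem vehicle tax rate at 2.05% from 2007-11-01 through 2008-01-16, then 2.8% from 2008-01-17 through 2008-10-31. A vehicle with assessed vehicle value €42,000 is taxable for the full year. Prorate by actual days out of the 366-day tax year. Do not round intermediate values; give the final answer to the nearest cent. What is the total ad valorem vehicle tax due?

2007-11-01 to 2008-01-16: 77 days at 2.05% → €42,000 × 2.05% × 77/366 = €181.1393
2008-01-17 to 2008-10-31: 289 days at 2.8% → €42,000 × 2.8% × 289/366 = €928.5902
Total = €1,109.7295

€1,109.73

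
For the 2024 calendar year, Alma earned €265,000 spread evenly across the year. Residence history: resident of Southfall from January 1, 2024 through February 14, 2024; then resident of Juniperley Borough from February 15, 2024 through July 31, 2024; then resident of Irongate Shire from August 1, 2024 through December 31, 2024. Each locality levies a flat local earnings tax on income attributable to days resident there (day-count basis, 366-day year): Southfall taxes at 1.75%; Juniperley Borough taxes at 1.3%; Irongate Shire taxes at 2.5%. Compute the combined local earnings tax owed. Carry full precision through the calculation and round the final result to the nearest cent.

Southfall, January 1 – February 14, 2024: 45 days → €265,000 × 1.75% × 45/366 = €570.1844
Juniperley Borough, February 15 – July 31, 2024: 168 days → €265,000 × 1.3% × 168/366 = €1,581.3115
Irongate Shire, August 1 – December 31, 2024: 153 days → €265,000 × 2.5% × 153/366 = €2,769.4672
Total = €4,920.9631

€4,920.96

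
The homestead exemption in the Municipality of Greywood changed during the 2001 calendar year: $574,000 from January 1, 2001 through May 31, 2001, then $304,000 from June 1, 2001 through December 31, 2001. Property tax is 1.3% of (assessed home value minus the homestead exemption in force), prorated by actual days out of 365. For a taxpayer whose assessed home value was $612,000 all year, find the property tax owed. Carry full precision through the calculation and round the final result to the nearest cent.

January 1 – May 31, 2001: 151 days, exemption $574,000 → ($612,000 − $574,000) × 1.3% × 151/365 = $204.3671
June 1 – December 31, 2001: 214 days, exemption $304,000 → ($612,000 − $304,000) × 1.3% × 214/365 = $2,347.5507
Total = $2,551.9178

$2,551.92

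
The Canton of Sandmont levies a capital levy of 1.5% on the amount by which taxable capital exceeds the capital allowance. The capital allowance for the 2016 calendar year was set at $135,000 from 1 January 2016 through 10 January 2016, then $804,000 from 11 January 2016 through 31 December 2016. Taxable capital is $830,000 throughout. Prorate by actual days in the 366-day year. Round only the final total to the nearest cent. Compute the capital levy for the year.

$664.18

1 January – 10 January 2016: 10 days, exemption $135,000 → ($830,000 − $135,000) × 1.5% × 10/366 = $284.8361
11 January – 31 December 2016: 356 days, exemption $804,000 → ($830,000 − $804,000) × 1.5% × 356/366 = $379.3443
Total = $664.1803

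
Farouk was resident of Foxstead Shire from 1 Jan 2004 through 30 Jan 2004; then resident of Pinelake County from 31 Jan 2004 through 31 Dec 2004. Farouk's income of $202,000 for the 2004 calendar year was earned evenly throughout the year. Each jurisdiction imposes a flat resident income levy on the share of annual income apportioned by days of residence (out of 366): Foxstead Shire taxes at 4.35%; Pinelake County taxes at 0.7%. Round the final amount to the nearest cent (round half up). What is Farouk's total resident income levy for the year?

Foxstead Shire, 1 Jan – 30 Jan 2004: 30 days → $202,000 × 4.35% × 30/366 = $720.2459
Pinelake County, 31 Jan – 31 Dec 2004: 336 days → $202,000 × 0.7% × 336/366 = $1,298.0984
Total = $2,018.3443

$2,018.34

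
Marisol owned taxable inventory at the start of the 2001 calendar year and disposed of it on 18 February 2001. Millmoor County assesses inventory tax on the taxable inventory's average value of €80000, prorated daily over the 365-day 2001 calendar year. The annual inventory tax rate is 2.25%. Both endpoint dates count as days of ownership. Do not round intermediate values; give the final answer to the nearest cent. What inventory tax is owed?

€241.64

Days held (1 January – 18 February 2001): 49 out of 365
Tax = €80000 × 2.25% × 49/365 = €241.6438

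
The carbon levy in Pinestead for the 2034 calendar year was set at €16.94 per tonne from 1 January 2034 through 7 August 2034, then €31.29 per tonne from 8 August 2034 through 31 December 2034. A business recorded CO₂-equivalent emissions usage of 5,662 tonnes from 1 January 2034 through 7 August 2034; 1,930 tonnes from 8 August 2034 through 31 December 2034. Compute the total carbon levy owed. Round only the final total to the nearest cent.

€156303.98

1 January – 7 August 2034: 5,662 tonnes at €16.94/tonne → €95914.28
8 August – 31 December 2034: 1,930 tonnes at €31.29/tonne → €60389.70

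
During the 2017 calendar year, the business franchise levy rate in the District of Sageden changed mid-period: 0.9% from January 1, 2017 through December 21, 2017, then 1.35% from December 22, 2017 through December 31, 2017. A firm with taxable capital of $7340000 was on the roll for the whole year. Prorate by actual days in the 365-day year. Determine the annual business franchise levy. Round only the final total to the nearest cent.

January 1 – December 21, 2017: 355 days at 0.9% → $7340000 × 0.9% × 355/365 = $64250.1370
December 22 – December 31, 2017: 10 days at 1.35% → $7340000 × 1.35% × 10/365 = $2714.7945
Total = $66964.9315

$66964.93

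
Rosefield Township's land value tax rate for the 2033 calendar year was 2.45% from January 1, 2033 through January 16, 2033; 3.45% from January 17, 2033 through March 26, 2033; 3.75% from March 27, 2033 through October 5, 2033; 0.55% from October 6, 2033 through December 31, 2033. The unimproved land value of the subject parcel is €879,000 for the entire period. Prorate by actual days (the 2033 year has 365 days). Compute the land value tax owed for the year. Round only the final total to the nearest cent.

€25,258.61

January 1 – January 16, 2033: 16 days at 2.45% → €879,000 × 2.45% × 16/365 = €944.0219
January 17 – March 26, 2033: 69 days at 3.45% → €879,000 × 3.45% × 69/365 = €5,732.7658
March 27 – October 5, 2033: 193 days at 3.75% → €879,000 × 3.75% × 193/365 = €17,429.4863
October 6 – December 31, 2033: 87 days at 0.55% → €879,000 × 0.55% × 87/365 = €1,152.3329
Total = €25,258.6068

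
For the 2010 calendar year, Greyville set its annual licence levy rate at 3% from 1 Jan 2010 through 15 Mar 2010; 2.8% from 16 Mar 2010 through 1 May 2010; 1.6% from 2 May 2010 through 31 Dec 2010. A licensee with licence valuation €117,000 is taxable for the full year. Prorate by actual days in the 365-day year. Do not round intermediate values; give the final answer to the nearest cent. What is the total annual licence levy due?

€2,384.88

1 Jan – 15 Mar 2010: 74 days at 3% → €117,000 × 3% × 74/365 = €711.6164
16 Mar – 1 May 2010: 47 days at 2.8% → €117,000 × 2.8% × 47/365 = €421.8411
2 May – 31 Dec 2010: 244 days at 1.6% → €117,000 × 1.6% × 244/365 = €1,251.4192
Total = €2,384.8767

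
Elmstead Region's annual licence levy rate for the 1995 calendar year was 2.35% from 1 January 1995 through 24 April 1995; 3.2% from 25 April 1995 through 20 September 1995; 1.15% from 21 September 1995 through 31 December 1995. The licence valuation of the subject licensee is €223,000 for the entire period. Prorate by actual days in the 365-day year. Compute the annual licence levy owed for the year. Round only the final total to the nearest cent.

€5,266.47

1 January – 24 April 1995: 114 days at 2.35% → €223,000 × 2.35% × 114/365 = €1,636.7589
25 April – 20 September 1995: 149 days at 3.2% → €223,000 × 3.2% × 149/365 = €2,913.0521
21 September – 31 December 1995: 102 days at 1.15% → €223,000 × 1.15% × 102/365 = €716.6548
Total = €5,266.4658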